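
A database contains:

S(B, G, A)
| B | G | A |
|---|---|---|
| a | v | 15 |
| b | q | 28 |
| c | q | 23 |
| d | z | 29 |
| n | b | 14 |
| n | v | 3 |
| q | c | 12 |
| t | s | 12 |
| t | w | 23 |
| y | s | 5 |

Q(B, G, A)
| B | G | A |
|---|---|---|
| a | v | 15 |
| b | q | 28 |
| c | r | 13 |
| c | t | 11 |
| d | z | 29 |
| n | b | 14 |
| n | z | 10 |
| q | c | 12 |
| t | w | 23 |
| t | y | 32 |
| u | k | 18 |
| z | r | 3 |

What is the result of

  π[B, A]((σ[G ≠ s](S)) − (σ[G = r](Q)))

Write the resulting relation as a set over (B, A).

Apply σ_{G ≠ s}; surviving tuples: {(a, v, 15), (b, q, 28), (c, q, 23), (d, z, 29), (n, b, 14), (n, v, 3), (q, c, 12), (t, w, 23)}
Apply σ_{G = r}; surviving tuples: {(c, r, 13), (z, r, 3)}
Set difference of the two operands is {(a, v, 15), (b, q, 28), (c, q, 23), (d, z, 29), (n, b, 14), (n, v, 3), (q, c, 12), (t, w, 23)}.
π_{B, A} gives {(a, 15), (b, 28), (c, 23), (d, 29), (n, 14), (n, 3), (q, 12), (t, 23)}.

{(a, 15), (b, 28), (c, 23), (d, 29), (n, 14), (n, 3), (q, 12), (t, 23)}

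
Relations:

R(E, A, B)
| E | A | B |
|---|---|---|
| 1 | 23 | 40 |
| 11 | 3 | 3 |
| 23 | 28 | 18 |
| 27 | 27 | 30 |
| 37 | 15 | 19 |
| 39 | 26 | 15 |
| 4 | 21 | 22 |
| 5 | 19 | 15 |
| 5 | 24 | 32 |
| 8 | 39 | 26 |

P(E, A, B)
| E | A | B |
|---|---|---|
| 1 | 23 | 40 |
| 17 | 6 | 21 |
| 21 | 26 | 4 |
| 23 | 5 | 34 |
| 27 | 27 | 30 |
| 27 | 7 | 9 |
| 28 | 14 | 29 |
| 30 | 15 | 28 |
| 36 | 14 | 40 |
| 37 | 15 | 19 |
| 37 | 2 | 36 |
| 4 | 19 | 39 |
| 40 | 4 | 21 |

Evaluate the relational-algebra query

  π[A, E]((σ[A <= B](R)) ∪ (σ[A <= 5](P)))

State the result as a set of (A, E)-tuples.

Filtering on A <= B leaves {(1, 23, 40), (11, 3, 3), (27, 27, 30), (37, 15, 19), (4, 21, 22), (5, 24, 32)}.
Filtering on A <= 5 leaves {(23, 5, 34), (37, 2, 36), (40, 4, 21)}.
Taking the union: {(1, 23, 40), (11, 3, 3), (23, 5, 34), (27, 27, 30), (37, 15, 19), (37, 2, 36), (4, 21, 22), (40, 4, 21), (5, 24, 32)}
π_{A, E} gives {(15, 37), (2, 37), (21, 4), (23, 1), (24, 5), (27, 27), (3, 11), (4, 40), (5, 23)}.

{(15, 37), (2, 37), (21, 4), (23, 1), (24, 5), (27, 27), (3, 11), (4, 40), (5, 23)}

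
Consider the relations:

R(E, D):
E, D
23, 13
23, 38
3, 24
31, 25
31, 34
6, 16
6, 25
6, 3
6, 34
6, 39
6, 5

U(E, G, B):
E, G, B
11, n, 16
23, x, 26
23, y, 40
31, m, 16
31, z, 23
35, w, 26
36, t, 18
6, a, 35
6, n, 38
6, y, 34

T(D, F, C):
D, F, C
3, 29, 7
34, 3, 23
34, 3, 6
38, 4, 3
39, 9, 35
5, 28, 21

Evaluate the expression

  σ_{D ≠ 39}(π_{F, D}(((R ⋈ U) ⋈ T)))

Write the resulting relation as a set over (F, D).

Natural join on E: {(23, 13, x, 26), (23, 13, y, 40), (23, 38, x, 26), (23, 38, y, 40), (31, 25, m, 16), (31, 25, z, 23), (31, 34, m, 16), (31, 34, z, 23), (6, 16, a, 35), (6, 16, n, 38), (6, 16, y, 34), (6, 25, a, 35), (6, 25, n, 38), (6, 25, y, 34), (6, 3, a, 35), (6, 3, n, 38), (6, 3, y, 34), (6, 34, a, 35), (6, 34, n, 38), (6, 34, y, 34), (6, 39, a, 35), (6, 39, n, 38), (6, 39, y, 34), (6, 5, a, 35), (6, 5, n, 38), (6, 5, y, 34)}
Natural join on D: {(23, 38, x, 26, 4, 3), (23, 38, y, 40, 4, 3), (31, 34, m, 16, 3, 23), (31, 34, m, 16, 3, 6), (31, 34, z, 23, 3, 23), (31, 34, z, 23, 3, 6), (6, 3, a, 35, 29, 7), (6, 3, n, 38, 29, 7), (6, 3, y, 34, 29, 7), (6, 34, a, 35, 3, 23), (6, 34, a, 35, 3, 6), (6, 34, n, 38, 3, 23), (6, 34, n, 38, 3, 6), (6, 34, y, 34, 3, 23), (6, 34, y, 34, 3, 6), (6, 39, a, 35, 9, 35), (6, 39, n, 38, 9, 35), (6, 39, y, 34, 9, 35), (6, 5, a, 35, 28, 21), (6, 5, n, 38, 28, 21), (6, 5, y, 34, 28, 21)}
π_{F, D} gives {(28, 5), (29, 3), (3, 34), (4, 38), (9, 39)} (16 duplicate(s) eliminated).
Apply σ_{D ≠ 39}; surviving tuples: {(28, 5), (29, 3), (3, 34), (4, 38)}

{(28, 5), (29, 3), (3, 34), (4, 38)}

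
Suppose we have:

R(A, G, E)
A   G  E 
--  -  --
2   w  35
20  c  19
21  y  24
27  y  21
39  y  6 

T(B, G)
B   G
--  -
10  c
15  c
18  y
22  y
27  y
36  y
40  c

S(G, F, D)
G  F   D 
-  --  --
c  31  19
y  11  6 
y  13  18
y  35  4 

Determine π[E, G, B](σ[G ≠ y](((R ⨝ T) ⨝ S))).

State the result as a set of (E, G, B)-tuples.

{(19, c, 10), (19, c, 15), (19, c, 40)}

Natural join on G: {(20, c, 19, 10), (20, c, 19, 15), (20, c, 19, 40), (21, y, 24, 18), (21, y, 24, 22), (21, y, 24, 27), (21, y, 24, 36), (27, y, 21, 18), (27, y, 21, 22), (27, y, 21, 27), (27, y, 21, 36), (39, y, 6, 18), (39, y, 6, 22), (39, y, 6, 27), (39, y, 6, 36)}
Natural join on G: {(20, c, 19, 10, 31, 19), (20, c, 19, 15, 31, 19), (20, c, 19, 40, 31, 19), (21, y, 24, 18, 11, 6), (21, y, 24, 18, 13, 18), (21, y, 24, 18, 35, 4), (21, y, 24, 22, 11, 6), (21, y, 24, 22, 13, 18), (21, y, 24, 22, 35, 4), (21, y, 24, 27, 11, 6), (21, y, 24, 27, 13, 18), (21, y, 24, 27, 35, 4), (21, y, 24, 36, 11, 6), (21, y, 24, 36, 13, 18), (21, y, 24, 36, 35, 4), (27, y, 21, 18, 11, 6), (27, y, 21, 18, 13, 18), (27, y, 21, 18, 35, 4), (27, y, 21, 22, 11, 6), (27, y, 21, 22, 13, 18), (27, y, 21, 22, 35, 4), (27, y, 21, 27, 11, 6), (27, y, 21, 27, 13, 18), (27, y, 21, 27, 35, 4), (27, y, 21, 36, 11, 6), (27, y, 21, 36, 13, 18), (27, y, 21, 36, 35, 4), (39, y, 6, 18, 11, 6), (39, y, 6, 18, 13, 18), (39, y, 6, 18, 35, 4), (39, y, 6, 22, 11, 6), (39, y, 6, 22, 13, 18), (39, y, 6, 22, 35, 4), (39, y, 6, 27, 11, 6), (39, y, 6, 27, 13, 18), (39, y, 6, 27, 35, 4), (39, y, 6, 36, 11, 6), (39, y, 6, 36, 13, 18), (39, y, 6, 36, 35, 4)}
Apply σ_{G ≠ y}; surviving tuples: {(20, c, 19, 10, 31, 19), (20, c, 19, 15, 31, 19), (20, c, 19, 40, 31, 19)}
Keep only column(s) E, G, B: {(19, c, 10), (19, c, 15), (19, c, 40)}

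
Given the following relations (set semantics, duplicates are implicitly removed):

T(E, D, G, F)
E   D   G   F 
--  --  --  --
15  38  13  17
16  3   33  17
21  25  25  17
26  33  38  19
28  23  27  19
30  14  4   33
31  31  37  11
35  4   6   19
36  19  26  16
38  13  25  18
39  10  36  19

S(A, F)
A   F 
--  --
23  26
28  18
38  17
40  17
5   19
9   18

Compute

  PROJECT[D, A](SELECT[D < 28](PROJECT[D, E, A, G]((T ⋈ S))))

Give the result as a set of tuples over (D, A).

{(10, 5), (13, 28), (13, 9), (23, 5), (25, 38), (25, 40), (3, 38), (3, 40), (4, 5)}

T ⋈ S (natural join on F): {(15, 38, 13, 17, 38), (15, 38, 13, 17, 40), (16, 3, 33, 17, 38), (16, 3, 33, 17, 40), (21, 25, 25, 17, 38), (21, 25, 25, 17, 40), (26, 33, 38, 19, 5), (28, 23, 27, 19, 5), (35, 4, 6, 19, 5), (38, 13, 25, 18, 28), (38, 13, 25, 18, 9), (39, 10, 36, 19, 5)}
π[D, E, A, G]: project onto (D, E, A, G) → {(10, 39, 5, 36), (13, 38, 28, 25), (13, 38, 9, 25), (23, 28, 5, 27), (25, 21, 38, 25), (25, 21, 40, 25), (3, 16, 38, 33), (3, 16, 40, 33), (33, 26, 5, 38), (38, 15, 38, 13), (38, 15, 40, 13), (4, 35, 5, 6)}
σ[D < 28]: keep tuples satisfying D < 28 → {(10, 39, 5, 36), (13, 38, 28, 25), (13, 38, 9, 25), (23, 28, 5, 27), (25, 21, 38, 25), (25, 21, 40, 25), (3, 16, 38, 33), (3, 16, 40, 33), (4, 35, 5, 6)}
π[D, A]: project onto (D, A) → {(10, 5), (13, 28), (13, 9), (23, 5), (25, 38), (25, 40), (3, 38), (3, 40), (4, 5)}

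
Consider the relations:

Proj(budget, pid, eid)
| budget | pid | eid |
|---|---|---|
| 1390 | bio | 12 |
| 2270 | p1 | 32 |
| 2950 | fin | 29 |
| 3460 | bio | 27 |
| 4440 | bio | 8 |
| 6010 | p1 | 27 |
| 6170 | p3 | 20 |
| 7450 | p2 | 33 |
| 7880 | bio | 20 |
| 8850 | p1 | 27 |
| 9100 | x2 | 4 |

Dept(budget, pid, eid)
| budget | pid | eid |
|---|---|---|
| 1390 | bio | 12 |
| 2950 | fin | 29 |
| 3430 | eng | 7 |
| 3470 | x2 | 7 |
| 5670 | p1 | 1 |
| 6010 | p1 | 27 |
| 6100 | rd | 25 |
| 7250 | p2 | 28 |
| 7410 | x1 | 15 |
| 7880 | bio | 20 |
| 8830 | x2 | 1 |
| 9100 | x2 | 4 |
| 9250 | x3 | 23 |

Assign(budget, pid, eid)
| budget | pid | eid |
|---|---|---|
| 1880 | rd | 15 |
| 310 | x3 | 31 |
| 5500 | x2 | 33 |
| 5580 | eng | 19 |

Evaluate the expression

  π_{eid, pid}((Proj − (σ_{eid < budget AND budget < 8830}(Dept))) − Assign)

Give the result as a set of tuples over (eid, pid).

{(20, p3), (27, bio), (27, p1), (32, p1), (33, p2), (4, x2), (8, bio)}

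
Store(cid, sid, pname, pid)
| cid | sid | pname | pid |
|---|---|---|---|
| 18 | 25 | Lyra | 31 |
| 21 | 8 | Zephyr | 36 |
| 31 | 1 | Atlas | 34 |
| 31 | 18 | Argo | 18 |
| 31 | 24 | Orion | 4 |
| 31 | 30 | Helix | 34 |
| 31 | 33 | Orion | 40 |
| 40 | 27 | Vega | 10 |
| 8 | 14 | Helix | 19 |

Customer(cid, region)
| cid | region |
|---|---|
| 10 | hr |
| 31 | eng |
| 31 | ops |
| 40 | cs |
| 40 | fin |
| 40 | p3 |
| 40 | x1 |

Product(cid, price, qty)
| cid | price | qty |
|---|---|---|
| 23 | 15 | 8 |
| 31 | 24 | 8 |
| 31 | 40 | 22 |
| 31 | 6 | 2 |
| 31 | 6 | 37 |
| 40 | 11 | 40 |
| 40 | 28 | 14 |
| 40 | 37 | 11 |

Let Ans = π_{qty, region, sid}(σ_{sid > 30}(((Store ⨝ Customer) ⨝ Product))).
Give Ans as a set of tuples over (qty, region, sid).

{(2, eng, 33), (2, ops, 33), (22, eng, 33), (22, ops, 33), (37, eng, 33), (37, ops, 33), (8, eng, 33), (8, ops, 33)}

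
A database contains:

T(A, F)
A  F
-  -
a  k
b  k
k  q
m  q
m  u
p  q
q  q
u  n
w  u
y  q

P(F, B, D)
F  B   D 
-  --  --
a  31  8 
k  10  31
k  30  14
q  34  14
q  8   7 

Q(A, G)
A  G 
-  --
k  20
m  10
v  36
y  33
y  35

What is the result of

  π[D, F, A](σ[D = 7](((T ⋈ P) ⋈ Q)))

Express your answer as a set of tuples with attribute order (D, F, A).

{(7, q, k), (7, q, m), (7, q, y)}

Joining T and P on F yields {(a, k, 10, 31), (a, k, 30, 14), (b, k, 10, 31), (b, k, 30, 14), (k, q, 34, 14), (k, q, 8, 7), (m, q, 34, 14), (m, q, 8, 7), (p, q, 34, 14), (p, q, 8, 7), (q, q, 34, 14), (q, q, 8, 7), (y, q, 34, 14), (y, q, 8, 7)}.
Joining (T ⋈ P) and Q on A yields {(k, q, 34, 14, 20), (k, q, 8, 7, 20), (m, q, 34, 14, 10), (m, q, 8, 7, 10), (y, q, 34, 14, 33), (y, q, 34, 14, 35), (y, q, 8, 7, 33), (y, q, 8, 7, 35)}.
σ[D = 7]: keep tuples satisfying D = 7 → {(k, q, 8, 7, 20), (m, q, 8, 7, 10), (y, q, 8, 7, 33), (y, q, 8, 7, 35)}
π[D, F, A]: project onto (D, F, A) (1 duplicate(s) eliminated) → {(7, q, k), (7, q, m), (7, q, y)}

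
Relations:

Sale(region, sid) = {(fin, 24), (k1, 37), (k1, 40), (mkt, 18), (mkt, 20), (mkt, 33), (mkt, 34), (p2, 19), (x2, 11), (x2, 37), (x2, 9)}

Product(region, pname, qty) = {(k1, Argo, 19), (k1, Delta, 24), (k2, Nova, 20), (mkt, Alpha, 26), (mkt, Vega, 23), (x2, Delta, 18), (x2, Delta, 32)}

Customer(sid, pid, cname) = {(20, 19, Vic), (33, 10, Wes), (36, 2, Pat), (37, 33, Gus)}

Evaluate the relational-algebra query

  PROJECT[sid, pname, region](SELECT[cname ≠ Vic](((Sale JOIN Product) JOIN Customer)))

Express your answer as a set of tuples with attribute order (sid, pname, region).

{(33, Alpha, mkt), (33, Vega, mkt), (37, Argo, k1), (37, Delta, k1), (37, Delta, x2)}

Joining Sale and Product on region yields {(k1, 37, Argo, 19), (k1, 37, Delta, 24), (k1, 40, Argo, 19), (k1, 40, Delta, 24), (mkt, 18, Alpha, 26), (mkt, 18, Vega, 23), (mkt, 20, Alpha, 26), (mkt, 20, Vega, 23), (mkt, 33, Alpha, 26), (mkt, 33, Vega, 23), (mkt, 34, Alpha, 26), (mkt, 34, Vega, 23), (x2, 11, Delta, 18), (x2, 11, Delta, 32), (x2, 37, Delta, 18), (x2, 37, Delta, 32), (x2, 9, Delta, 18), (x2, 9, Delta, 32)}.
Joining (Sale JOIN Product) and Customer on sid yields {(k1, 37, Argo, 19, 33, Gus), (k1, 37, Delta, 24, 33, Gus), (mkt, 20, Alpha, 26, 19, Vic), (mkt, 20, Vega, 23, 19, Vic), (mkt, 33, Alpha, 26, 10, Wes), (mkt, 33, Vega, 23, 10, Wes), (x2, 37, Delta, 18, 33, Gus), (x2, 37, Delta, 32, 33, Gus)}.
Filtering on cname ≠ Vic leaves {(k1, 37, Argo, 19, 33, Gus), (k1, 37, Delta, 24, 33, Gus), (mkt, 33, Alpha, 26, 10, Wes), (mkt, 33, Vega, 23, 10, Wes), (x2, 37, Delta, 18, 33, Gus), (x2, 37, Delta, 32, 33, Gus)}.
π[sid, pname, region]: project onto (sid, pname, region) (1 duplicate(s) eliminated) → {(33, Alpha, mkt), (33, Vega, mkt), (37, Argo, k1), (37, Delta, k1), (37, Delta, x2)}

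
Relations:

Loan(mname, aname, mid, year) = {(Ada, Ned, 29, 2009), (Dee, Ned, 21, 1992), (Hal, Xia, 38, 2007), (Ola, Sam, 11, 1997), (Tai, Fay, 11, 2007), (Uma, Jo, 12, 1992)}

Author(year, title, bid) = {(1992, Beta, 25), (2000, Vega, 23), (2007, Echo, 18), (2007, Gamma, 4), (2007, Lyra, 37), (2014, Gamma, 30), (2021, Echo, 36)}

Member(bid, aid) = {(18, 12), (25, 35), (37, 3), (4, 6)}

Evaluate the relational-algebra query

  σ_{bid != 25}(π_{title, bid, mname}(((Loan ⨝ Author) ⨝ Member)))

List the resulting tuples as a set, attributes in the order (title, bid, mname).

Loan ⋈ Author (natural join on year): {(Dee, Ned, 21, 1992, Beta, 25), (Hal, Xia, 38, 2007, Echo, 18), (Hal, Xia, 38, 2007, Gamma, 4), (Hal, Xia, 38, 2007, Lyra, 37), (Tai, Fay, 11, 2007, Echo, 18), (Tai, Fay, 11, 2007, Gamma, 4), (Tai, Fay, 11, 2007, Lyra, 37), (Uma, Jo, 12, 1992, Beta, 25)}
(Loan ⨝ Author) ⋈ Member (natural join on bid): {(Dee, Ned, 21, 1992, Beta, 25, 35), (Hal, Xia, 38, 2007, Echo, 18, 12), (Hal, Xia, 38, 2007, Gamma, 4, 6), (Hal, Xia, 38, 2007, Lyra, 37, 3), (Tai, Fay, 11, 2007, Echo, 18, 12), (Tai, Fay, 11, 2007, Gamma, 4, 6), (Tai, Fay, 11, 2007, Lyra, 37, 3), (Uma, Jo, 12, 1992, Beta, 25, 35)}
π[title, bid, mname]: project onto (title, bid, mname) → {(Beta, 25, Dee), (Beta, 25, Uma), (Echo, 18, Hal), (Echo, 18, Tai), (Gamma, 4, Hal), (Gamma, 4, Tai), (Lyra, 37, Hal), (Lyra, 37, Tai)}
Filtering on bid != 25 leaves {(Echo, 18, Hal), (Echo, 18, Tai), (Gamma, 4, Hal), (Gamma, 4, Tai), (Lyra, 37, Hal), (Lyra, 37, Tai)}.

{(Echo, 18, Hal), (Echo, 18, Tai), (Gamma, 4, Hal), (Gamma, 4, Tai), (Lyra, 37, Hal), (Lyra, 37, Tai)}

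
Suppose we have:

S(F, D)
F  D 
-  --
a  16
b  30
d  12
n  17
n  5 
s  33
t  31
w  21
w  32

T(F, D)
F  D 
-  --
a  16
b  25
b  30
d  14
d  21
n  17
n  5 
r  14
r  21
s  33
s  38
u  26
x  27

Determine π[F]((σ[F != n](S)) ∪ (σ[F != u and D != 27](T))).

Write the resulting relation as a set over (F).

{a, b, d, n, r, s, t, w}

σ[F != n]: keep tuples satisfying F != n → {(a, 16), (b, 30), (d, 12), (s, 33), (t, 31), (w, 21), (w, 32)}
σ[F != u and D != 27]: keep tuples satisfying F != u and D != 27 → {(a, 16), (b, 25), (b, 30), (d, 14), (d, 21), (n, 17), (n, 5), (r, 14), (r, 21), (s, 33), (s, 38)}
Union: {(a, 16), (b, 30), (d, 12), (s, 33), (t, 31), (w, 21), (w, 32)} with {(a, 16), (b, 25), (b, 30), (d, 14), (d, 21), (n, 17), (n, 5), (r, 14), (r, 21), (s, 33), (s, 38)} → {(a, 16), (b, 25), (b, 30), (d, 12), (d, 14), (d, 21), (n, 17), (n, 5), (r, 14), (r, 21), (s, 33), (s, 38), (t, 31), (w, 21), (w, 32)}
Keep only column(s) F (7 duplicate(s) eliminated): {a, b, d, n, r, s, t, w}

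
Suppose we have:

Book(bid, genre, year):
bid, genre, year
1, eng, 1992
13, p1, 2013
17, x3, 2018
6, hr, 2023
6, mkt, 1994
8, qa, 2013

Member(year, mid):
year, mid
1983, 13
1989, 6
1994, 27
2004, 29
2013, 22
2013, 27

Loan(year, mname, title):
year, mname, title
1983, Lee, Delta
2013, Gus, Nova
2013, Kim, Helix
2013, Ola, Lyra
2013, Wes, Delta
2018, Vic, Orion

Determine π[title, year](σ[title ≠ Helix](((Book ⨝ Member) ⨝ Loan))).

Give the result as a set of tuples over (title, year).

{(Delta, 2013), (Lyra, 2013), (Nova, 2013)}

Joining Book and Member on year yields {(13, p1, 2013, 22), (13, p1, 2013, 27), (6, mkt, 1994, 27), (8, qa, 2013, 22), (8, qa, 2013, 27)}.
Joining (Book ⨝ Member) and Loan on year yields {(13, p1, 2013, 22, Gus, Nova), (13, p1, 2013, 22, Kim, Helix), (13, p1, 2013, 22, Ola, Lyra), (13, p1, 2013, 22, Wes, Delta), (13, p1, 2013, 27, Gus, Nova), (13, p1, 2013, 27, Kim, Helix), (13, p1, 2013, 27, Ola, Lyra), (13, p1, 2013, 27, Wes, Delta), (8, qa, 2013, 22, Gus, Nova), (8, qa, 2013, 22, Kim, Helix), (8, qa, 2013, 22, Ola, Lyra), (8, qa, 2013, 22, Wes, Delta), (8, qa, 2013, 27, Gus, Nova), (8, qa, 2013, 27, Kim, Helix), (8, qa, 2013, 27, Ola, Lyra), (8, qa, 2013, 27, Wes, Delta)}.
Apply σ_{title ≠ Helix}; surviving tuples: {(13, p1, 2013, 22, Gus, Nova), (13, p1, 2013, 22, Ola, Lyra), (13, p1, 2013, 22, Wes, Delta), (13, p1, 2013, 27, Gus, Nova), (13, p1, 2013, 27, Ola, Lyra), (13, p1, 2013, 27, Wes, Delta), (8, qa, 2013, 22, Gus, Nova), (8, qa, 2013, 22, Ola, Lyra), (8, qa, 2013, 22, Wes, Delta), (8, qa, 2013, 27, Gus, Nova), (8, qa, 2013, 27, Ola, Lyra), (8, qa, 2013, 27, Wes, Delta)}
Projecting to title, year (9 duplicate(s) eliminated): {(Delta, 2013), (Lyra, 2013), (Nova, 2013)}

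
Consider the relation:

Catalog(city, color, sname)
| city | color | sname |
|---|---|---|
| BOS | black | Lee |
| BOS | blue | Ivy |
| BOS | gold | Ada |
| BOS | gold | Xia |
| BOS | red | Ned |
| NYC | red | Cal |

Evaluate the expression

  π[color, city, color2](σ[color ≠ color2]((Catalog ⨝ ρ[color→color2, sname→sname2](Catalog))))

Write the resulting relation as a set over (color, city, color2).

{(black, BOS, blue), (black, BOS, gold), (black, BOS, red), (blue, BOS, black), (blue, BOS, gold), (blue, BOS, red), (gold, BOS, black), (gold, BOS, blue), (gold, BOS, red), (red, BOS, black), (red, BOS, blue), (red, BOS, gold)}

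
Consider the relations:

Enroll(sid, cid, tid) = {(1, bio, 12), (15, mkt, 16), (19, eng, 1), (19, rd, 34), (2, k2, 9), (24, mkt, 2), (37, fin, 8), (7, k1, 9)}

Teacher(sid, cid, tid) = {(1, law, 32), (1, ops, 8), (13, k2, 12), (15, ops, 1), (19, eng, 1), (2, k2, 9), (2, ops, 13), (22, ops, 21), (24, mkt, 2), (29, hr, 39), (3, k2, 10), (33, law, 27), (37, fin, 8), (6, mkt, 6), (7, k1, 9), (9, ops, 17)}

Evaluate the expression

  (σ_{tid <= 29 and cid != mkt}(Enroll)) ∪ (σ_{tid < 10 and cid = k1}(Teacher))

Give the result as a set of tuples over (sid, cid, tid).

{(1, bio, 12), (19, eng, 1), (2, k2, 9), (37, fin, 8), (7, k1, 9)}

Filtering on tid <= 29 and cid != mkt leaves {(1, bio, 12), (19, eng, 1), (2, k2, 9), (37, fin, 8), (7, k1, 9)}.
Filtering on tid < 10 and cid = k1 leaves {(7, k1, 9)}.
Union: {(1, bio, 12), (19, eng, 1), (2, k2, 9), (37, fin, 8), (7, k1, 9)} with {(7, k1, 9)} → {(1, bio, 12), (19, eng, 1), (2, k2, 9), (37, fin, 8), (7, k1, 9)}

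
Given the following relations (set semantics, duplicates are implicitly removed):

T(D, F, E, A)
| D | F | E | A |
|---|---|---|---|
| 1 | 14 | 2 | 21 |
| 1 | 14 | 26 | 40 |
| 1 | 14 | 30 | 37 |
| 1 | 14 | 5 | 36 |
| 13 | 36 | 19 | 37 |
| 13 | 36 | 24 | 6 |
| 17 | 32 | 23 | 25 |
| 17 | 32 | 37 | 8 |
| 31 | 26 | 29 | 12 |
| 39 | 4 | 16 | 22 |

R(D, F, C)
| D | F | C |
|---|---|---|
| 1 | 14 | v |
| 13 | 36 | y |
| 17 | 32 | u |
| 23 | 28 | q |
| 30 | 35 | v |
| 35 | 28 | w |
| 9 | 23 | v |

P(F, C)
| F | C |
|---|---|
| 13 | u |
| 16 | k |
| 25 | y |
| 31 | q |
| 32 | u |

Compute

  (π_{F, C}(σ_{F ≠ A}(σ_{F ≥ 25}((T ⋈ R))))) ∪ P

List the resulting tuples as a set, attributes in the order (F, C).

T ⋈ R (natural join on D, F): {(1, 14, 2, 21, v), (1, 14, 26, 40, v), (1, 14, 30, 37, v), (1, 14, 5, 36, v), (13, 36, 19, 37, y), (13, 36, 24, 6, y), (17, 32, 23, 25, u), (17, 32, 37, 8, u)}
Selection F ≥ 25: {(13, 36, 19, 37, y), (13, 36, 24, 6, y), (17, 32, 23, 25, u), (17, 32, 37, 8, u)}
Selection F ≠ A: {(13, 36, 19, 37, y), (13, 36, 24, 6, y), (17, 32, 23, 25, u), (17, 32, 37, 8, u)}
π_{F, C} gives {(32, u), (36, y)} (2 duplicate(s) eliminated).
Taking the union: {(13, u), (16, k), (25, y), (31, q), (32, u), (36, y)}

{(13, u), (16, k), (25, y), (31, q), (32, u), (36, y)}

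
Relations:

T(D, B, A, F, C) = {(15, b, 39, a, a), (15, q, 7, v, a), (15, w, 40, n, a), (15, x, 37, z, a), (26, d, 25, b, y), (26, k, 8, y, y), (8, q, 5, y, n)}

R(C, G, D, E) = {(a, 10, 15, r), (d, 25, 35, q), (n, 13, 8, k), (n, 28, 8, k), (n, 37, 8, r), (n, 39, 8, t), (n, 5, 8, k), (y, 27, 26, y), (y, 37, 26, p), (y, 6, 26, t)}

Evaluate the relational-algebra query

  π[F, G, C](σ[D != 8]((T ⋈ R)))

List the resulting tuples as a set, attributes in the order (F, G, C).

{(a, 10, a), (b, 27, y), (b, 37, y), (b, 6, y), (n, 10, a), (v, 10, a), (y, 27, y), (y, 37, y), (y, 6, y), (z, 10, a)}

T ⋈ R (natural join on D, C): {(15, b, 39, a, a, 10, r), (15, q, 7, v, a, 10, r), (15, w, 40, n, a, 10, r), (15, x, 37, z, a, 10, r), (26, d, 25, b, y, 27, y), (26, d, 25, b, y, 37, p), (26, d, 25, b, y, 6, t), (26, k, 8, y, y, 27, y), (26, k, 8, y, y, 37, p), (26, k, 8, y, y, 6, t), (8, q, 5, y, n, 13, k), (8, q, 5, y, n, 28, k), (8, q, 5, y, n, 37, r), (8, q, 5, y, n, 39, t), (8, q, 5, y, n, 5, k)}
Apply σ_{D != 8}; surviving tuples: {(15, b, 39, a, a, 10, r), (15, q, 7, v, a, 10, r), (15, w, 40, n, a, 10, r), (15, x, 37, z, a, 10, r), (26, d, 25, b, y, 27, y), (26, d, 25, b, y, 37, p), (26, d, 25, b, y, 6, t), (26, k, 8, y, y, 27, y), (26, k, 8, y, y, 37, p), (26, k, 8, y, y, 6, t)}
Keep only column(s) F, G, C: {(a, 10, a), (b, 27, y), (b, 37, y), (b, 6, y), (n, 10, a), (v, 10, a), (y, 27, y), (y, 37, y), (y, 6, y), (z, 10, a)}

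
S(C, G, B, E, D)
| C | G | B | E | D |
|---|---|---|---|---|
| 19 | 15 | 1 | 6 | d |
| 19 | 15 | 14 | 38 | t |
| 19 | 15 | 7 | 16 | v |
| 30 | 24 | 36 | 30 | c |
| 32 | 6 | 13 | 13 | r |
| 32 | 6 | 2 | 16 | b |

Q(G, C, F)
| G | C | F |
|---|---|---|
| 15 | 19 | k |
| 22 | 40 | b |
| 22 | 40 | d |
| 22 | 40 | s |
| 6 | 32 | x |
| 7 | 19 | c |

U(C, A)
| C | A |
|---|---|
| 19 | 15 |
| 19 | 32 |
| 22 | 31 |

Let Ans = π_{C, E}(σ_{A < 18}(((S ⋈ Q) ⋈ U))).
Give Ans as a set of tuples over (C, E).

{(19, 16), (19, 38), (19, 6)}

S ⋈ Q (natural join on C, G): {(19, 15, 1, 6, d, k), (19, 15, 14, 38, t, k), (19, 15, 7, 16, v, k), (32, 6, 13, 13, r, x), (32, 6, 2, 16, b, x)}
(S ⋈ Q) ⋈ U (natural join on C): {(19, 15, 1, 6, d, k, 15), (19, 15, 1, 6, d, k, 32), (19, 15, 14, 38, t, k, 15), (19, 15, 14, 38, t, k, 32), (19, 15, 7, 16, v, k, 15), (19, 15, 7, 16, v, k, 32)}
Apply σ_{A < 18}; surviving tuples: {(19, 15, 1, 6, d, k, 15), (19, 15, 14, 38, t, k, 15), (19, 15, 7, 16, v, k, 15)}
π[C, E]: project onto (C, E) → {(19, 16), (19, 38), (19, 6)}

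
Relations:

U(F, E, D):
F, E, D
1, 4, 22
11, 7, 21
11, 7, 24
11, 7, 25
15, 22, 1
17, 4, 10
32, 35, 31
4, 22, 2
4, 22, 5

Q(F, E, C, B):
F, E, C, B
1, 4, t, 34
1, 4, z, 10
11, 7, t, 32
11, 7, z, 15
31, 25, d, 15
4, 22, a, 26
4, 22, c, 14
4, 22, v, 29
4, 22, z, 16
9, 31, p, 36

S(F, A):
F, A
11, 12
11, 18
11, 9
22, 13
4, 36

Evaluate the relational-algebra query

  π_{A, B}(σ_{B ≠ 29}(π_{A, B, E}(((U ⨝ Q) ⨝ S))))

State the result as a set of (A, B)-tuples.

{(12, 15), (12, 32), (18, 15), (18, 32), (36, 14), (36, 16), (36, 26), (9, 15), (9, 32)}

Natural join on F, E: {(1, 4, 22, t, 34), (1, 4, 22, z, 10), (11, 7, 21, t, 32), (11, 7, 21, z, 15), (11, 7, 24, t, 32), (11, 7, 24, z, 15), (11, 7, 25, t, 32), (11, 7, 25, z, 15), (4, 22, 2, a, 26), (4, 22, 2, c, 14), (4, 22, 2, v, 29), (4, 22, 2, z, 16), (4, 22, 5, a, 26), (4, 22, 5, c, 14), (4, 22, 5, v, 29), (4, 22, 5, z, 16)}
Natural join on F: {(11, 7, 21, t, 32, 12), (11, 7, 21, t, 32, 18), (11, 7, 21, t, 32, 9), (11, 7, 21, z, 15, 12), (11, 7, 21, z, 15, 18), (11, 7, 21, z, 15, 9), (11, 7, 24, t, 32, 12), (11, 7, 24, t, 32, 18), (11, 7, 24, t, 32, 9), (11, 7, 24, z, 15, 12), (11, 7, 24, z, 15, 18), (11, 7, 24, z, 15, 9), (11, 7, 25, t, 32, 12), (11, 7, 25, t, 32, 18), (11, 7, 25, t, 32, 9), (11, 7, 25, z, 15, 12), (11, 7, 25, z, 15, 18), (11, 7, 25, z, 15, 9), (4, 22, 2, a, 26, 36), (4, 22, 2, c, 14, 36), (4, 22, 2, v, 29, 36), (4, 22, 2, z, 16, 36), (4, 22, 5, a, 26, 36), (4, 22, 5, c, 14, 36), (4, 22, 5, v, 29, 36), (4, 22, 5, z, 16, 36)}
π[A, B, E]: project onto (A, B, E) (16 duplicate(s) eliminated) → {(12, 15, 7), (12, 32, 7), (18, 15, 7), (18, 32, 7), (36, 14, 22), (36, 16, 22), (36, 26, 22), (36, 29, 22), (9, 15, 7), (9, 32, 7)}
Filtering on B ≠ 29 leaves {(12, 15, 7), (12, 32, 7), (18, 15, 7), (18, 32, 7), (36, 14, 22), (36, 16, 22), (36, 26, 22), (9, 15, 7), (9, 32, 7)}.
π[A, B]: project onto (A, B) → {(12, 15), (12, 32), (18, 15), (18, 32), (36, 14), (36, 16), (36, 26), (9, 15), (9, 32)}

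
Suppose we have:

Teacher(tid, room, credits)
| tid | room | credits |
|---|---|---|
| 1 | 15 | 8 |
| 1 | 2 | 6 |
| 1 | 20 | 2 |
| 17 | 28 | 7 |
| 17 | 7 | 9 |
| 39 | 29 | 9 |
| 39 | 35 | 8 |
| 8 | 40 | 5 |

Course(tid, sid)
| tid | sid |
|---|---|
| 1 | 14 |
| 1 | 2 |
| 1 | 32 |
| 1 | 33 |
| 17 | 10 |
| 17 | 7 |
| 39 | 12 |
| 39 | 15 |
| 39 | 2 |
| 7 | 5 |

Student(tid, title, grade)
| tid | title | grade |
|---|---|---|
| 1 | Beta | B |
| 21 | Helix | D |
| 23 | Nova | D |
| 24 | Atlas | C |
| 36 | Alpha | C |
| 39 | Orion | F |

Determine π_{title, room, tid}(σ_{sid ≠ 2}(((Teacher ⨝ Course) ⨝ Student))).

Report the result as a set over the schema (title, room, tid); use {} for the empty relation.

{(Beta, 15, 1), (Beta, 2, 1), (Beta, 20, 1), (Orion, 29, 39), (Orion, 35, 39)}

Natural join on tid: {(1, 15, 8, 14), (1, 15, 8, 2), (1, 15, 8, 32), (1, 15, 8, 33), (1, 2, 6, 14), (1, 2, 6, 2), (1, 2, 6, 32), (1, 2, 6, 33), (1, 20, 2, 14), (1, 20, 2, 2), (1, 20, 2, 32), (1, 20, 2, 33), (17, 28, 7, 10), (17, 28, 7, 7), (17, 7, 9, 10), (17, 7, 9, 7), (39, 29, 9, 12), (39, 29, 9, 15), (39, 29, 9, 2), (39, 35, 8, 12), (39, 35, 8, 15), (39, 35, 8, 2)}
Natural join on tid: {(1, 15, 8, 14, Beta, B), (1, 15, 8, 2, Beta, B), (1, 15, 8, 32, Beta, B), (1, 15, 8, 33, Beta, B), (1, 2, 6, 14, Beta, B), (1, 2, 6, 2, Beta, B), (1, 2, 6, 32, Beta, B), (1, 2, 6, 33, Beta, B), (1, 20, 2, 14, Beta, B), (1, 20, 2, 2, Beta, B), (1, 20, 2, 32, Beta, B), (1, 20, 2, 33, Beta, B), (39, 29, 9, 12, Orion, F), (39, 29, 9, 15, Orion, F), (39, 29, 9, 2, Orion, F), (39, 35, 8, 12, Orion, F), (39, 35, 8, 15, Orion, F), (39, 35, 8, 2, Orion, F)}
σ[sid ≠ 2]: keep tuples satisfying sid ≠ 2 → {(1, 15, 8, 14, Beta, B), (1, 15, 8, 32, Beta, B), (1, 15, 8, 33, Beta, B), (1, 2, 6, 14, Beta, B), (1, 2, 6, 32, Beta, B), (1, 2, 6, 33, Beta, B), (1, 20, 2, 14, Beta, B), (1, 20, 2, 32, Beta, B), (1, 20, 2, 33, Beta, B), (39, 29, 9, 12, Orion, F), (39, 29, 9, 15, Orion, F), (39, 35, 8, 12, Orion, F), (39, 35, 8, 15, Orion, F)}
π[title, room, tid]: project onto (title, room, tid) (8 duplicate(s) eliminated) → {(Beta, 15, 1), (Beta, 2, 1), (Beta, 20, 1), (Orion, 29, 39), (Orion, 35, 39)}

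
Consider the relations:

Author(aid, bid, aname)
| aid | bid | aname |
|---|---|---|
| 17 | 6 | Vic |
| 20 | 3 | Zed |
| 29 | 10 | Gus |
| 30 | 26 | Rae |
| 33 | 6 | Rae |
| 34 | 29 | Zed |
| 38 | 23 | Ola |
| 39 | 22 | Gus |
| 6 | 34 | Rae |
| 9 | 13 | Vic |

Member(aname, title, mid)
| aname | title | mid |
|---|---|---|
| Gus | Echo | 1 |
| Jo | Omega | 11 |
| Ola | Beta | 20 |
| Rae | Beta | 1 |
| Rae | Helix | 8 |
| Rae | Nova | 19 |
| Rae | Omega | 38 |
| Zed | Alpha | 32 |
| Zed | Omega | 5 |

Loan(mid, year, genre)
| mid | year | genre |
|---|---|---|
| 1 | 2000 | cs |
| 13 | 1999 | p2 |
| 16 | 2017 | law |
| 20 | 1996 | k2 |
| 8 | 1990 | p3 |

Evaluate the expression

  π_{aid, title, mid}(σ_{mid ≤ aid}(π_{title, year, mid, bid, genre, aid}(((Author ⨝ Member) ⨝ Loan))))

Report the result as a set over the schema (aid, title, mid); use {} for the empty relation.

Joining Author and Member on aname yields {(20, 3, Zed, Alpha, 32), (20, 3, Zed, Omega, 5), (29, 10, Gus, Echo, 1), (30, 26, Rae, Beta, 1), (30, 26, Rae, Helix, 8), (30, 26, Rae, Nova, 19), (30, 26, Rae, Omega, 38), (33, 6, Rae, Beta, 1), (33, 6, Rae, Helix, 8), (33, 6, Rae, Nova, 19), (33, 6, Rae, Omega, 38), (34, 29, Zed, Alpha, 32), (34, 29, Zed, Omega, 5), (38, 23, Ola, Beta, 20), (39, 22, Gus, Echo, 1), (6, 34, Rae, Beta, 1), (6, 34, Rae, Helix, 8), (6, 34, Rae, Nova, 19), (6, 34, Rae, Omega, 38)}.
Joining (Author ⨝ Member) and Loan on mid yields {(29, 10, Gus, Echo, 1, 2000, cs), (30, 26, Rae, Beta, 1, 2000, cs), (30, 26, Rae, Helix, 8, 1990, p3), (33, 6, Rae, Beta, 1, 2000, cs), (33, 6, Rae, Helix, 8, 1990, p3), (38, 23, Ola, Beta, 20, 1996, k2), (39, 22, Gus, Echo, 1, 2000, cs), (6, 34, Rae, Beta, 1, 2000, cs), (6, 34, Rae, Helix, 8, 1990, p3)}.
Keep only column(s) title, year, mid, bid, genre, aid: {(Beta, 1996, 20, 23, k2, 38), (Beta, 2000, 1, 26, cs, 30), (Beta, 2000, 1, 34, cs, 6), (Beta, 2000, 1, 6, cs, 33), (Echo, 2000, 1, 10, cs, 29), (Echo, 2000, 1, 22, cs, 39), (Helix, 1990, 8, 26, p3, 30), (Helix, 1990, 8, 34, p3, 6), (Helix, 1990, 8, 6, p3, 33)}
Filtering on mid ≤ aid leaves {(Beta, 1996, 20, 23, k2, 38), (Beta, 2000, 1, 26, cs, 30), (Beta, 2000, 1, 34, cs, 6), (Beta, 2000, 1, 6, cs, 33), (Echo, 2000, 1, 10, cs, 29), (Echo, 2000, 1, 22, cs, 39), (Helix, 1990, 8, 26, p3, 30), (Helix, 1990, 8, 6, p3, 33)}.
Keep only column(s) aid, title, mid: {(29, Echo, 1), (30, Beta, 1), (30, Helix, 8), (33, Beta, 1), (33, Helix, 8), (38, Beta, 20), (39, Echo, 1), (6, Beta, 1)}

{(29, Echo, 1), (30, Beta, 1), (30, Helix, 8), (33, Beta, 1), (33, Helix, 8), (38, Beta, 20), (39, Echo, 1), (6, Beta, 1)}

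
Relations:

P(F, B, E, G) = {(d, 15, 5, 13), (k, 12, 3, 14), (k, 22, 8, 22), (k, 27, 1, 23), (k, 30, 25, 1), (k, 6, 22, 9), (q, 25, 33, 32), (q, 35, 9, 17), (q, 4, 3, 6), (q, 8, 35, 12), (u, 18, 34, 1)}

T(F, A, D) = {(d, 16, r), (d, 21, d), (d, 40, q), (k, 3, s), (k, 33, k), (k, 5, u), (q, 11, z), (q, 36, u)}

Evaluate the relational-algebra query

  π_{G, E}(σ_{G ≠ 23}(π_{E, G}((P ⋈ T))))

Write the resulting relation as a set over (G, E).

{(1, 25), (12, 35), (13, 5), (14, 3), (17, 9), (22, 8), (32, 33), (6, 3), (9, 22)}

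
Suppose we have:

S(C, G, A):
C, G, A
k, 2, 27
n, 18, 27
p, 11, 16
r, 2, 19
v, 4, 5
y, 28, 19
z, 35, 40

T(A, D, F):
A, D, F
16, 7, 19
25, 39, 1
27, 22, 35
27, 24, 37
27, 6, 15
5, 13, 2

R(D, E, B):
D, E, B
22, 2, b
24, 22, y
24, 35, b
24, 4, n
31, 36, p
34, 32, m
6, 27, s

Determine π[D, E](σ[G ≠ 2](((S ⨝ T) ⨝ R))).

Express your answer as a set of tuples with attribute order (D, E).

{(22, 2), (24, 22), (24, 35), (24, 4), (6, 27)}

S ⋈ T (natural join on A): {(k, 2, 27, 22, 35), (k, 2, 27, 24, 37), (k, 2, 27, 6, 15), (n, 18, 27, 22, 35), (n, 18, 27, 24, 37), (n, 18, 27, 6, 15), (p, 11, 16, 7, 19), (v, 4, 5, 13, 2)}
(S ⨝ T) ⋈ R (natural join on D): {(k, 2, 27, 22, 35, 2, b), (k, 2, 27, 24, 37, 22, y), (k, 2, 27, 24, 37, 35, b), (k, 2, 27, 24, 37, 4, n), (k, 2, 27, 6, 15, 27, s), (n, 18, 27, 22, 35, 2, b), (n, 18, 27, 24, 37, 22, y), (n, 18, 27, 24, 37, 35, b), (n, 18, 27, 24, 37, 4, n), (n, 18, 27, 6, 15, 27, s)}
Apply σ_{G ≠ 2}; surviving tuples: {(n, 18, 27, 22, 35, 2, b), (n, 18, 27, 24, 37, 22, y), (n, 18, 27, 24, 37, 35, b), (n, 18, 27, 24, 37, 4, n), (n, 18, 27, 6, 15, 27, s)}
Projecting to D, E: {(22, 2), (24, 22), (24, 35), (24, 4), (6, 27)}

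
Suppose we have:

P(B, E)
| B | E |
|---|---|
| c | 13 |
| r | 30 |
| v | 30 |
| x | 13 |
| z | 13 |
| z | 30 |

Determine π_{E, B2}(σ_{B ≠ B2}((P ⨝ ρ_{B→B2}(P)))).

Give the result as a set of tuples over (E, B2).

ρ[B→B2]: schema becomes (B2, E); tuples unchanged.
Joining P and ρ_{B→B2}(P) on E yields {(c, 13, c), (c, 13, x), (c, 13, z), (r, 30, r), (r, 30, v), (r, 30, z), (v, 30, r), (v, 30, v), (v, 30, z), (x, 13, c), (x, 13, x), (x, 13, z), (z, 13, c), (z, 13, x), (z, 13, z), (z, 30, r), (z, 30, v), (z, 30, z)}.
Apply σ_{B ≠ B2}; surviving tuples: {(c, 13, x), (c, 13, z), (r, 30, v), (r, 30, z), (v, 30, r), (v, 30, z), (x, 13, c), (x, 13, z), (z, 13, c), (z, 13, x), (z, 30, r), (z, 30, v)}
Keep only column(s) E, B2 (6 duplicate(s) eliminated): {(13, c), (13, x), (13, z), (30, r), (30, v), (30, z)}

{(13, c), (13, x), (13, z), (30, r), (30, v), (30, z)}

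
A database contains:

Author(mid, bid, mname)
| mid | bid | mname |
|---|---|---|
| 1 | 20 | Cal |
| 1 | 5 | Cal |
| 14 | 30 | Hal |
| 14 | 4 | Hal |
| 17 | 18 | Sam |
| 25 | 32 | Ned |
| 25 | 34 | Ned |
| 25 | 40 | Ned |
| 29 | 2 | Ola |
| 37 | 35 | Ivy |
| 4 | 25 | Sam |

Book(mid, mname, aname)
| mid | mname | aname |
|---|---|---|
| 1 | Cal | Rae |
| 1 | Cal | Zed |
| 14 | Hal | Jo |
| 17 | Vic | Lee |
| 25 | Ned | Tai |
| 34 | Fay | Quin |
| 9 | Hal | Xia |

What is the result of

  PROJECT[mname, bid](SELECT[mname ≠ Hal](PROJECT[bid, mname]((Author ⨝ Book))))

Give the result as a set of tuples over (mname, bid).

Author ⋈ Book (natural join on mid, mname): {(1, 20, Cal, Rae), (1, 20, Cal, Zed), (1, 5, Cal, Rae), (1, 5, Cal, Zed), (14, 30, Hal, Jo), (14, 4, Hal, Jo), (25, 32, Ned, Tai), (25, 34, Ned, Tai), (25, 40, Ned, Tai)}
π_{bid, mname} gives {(20, Cal), (30, Hal), (32, Ned), (34, Ned), (4, Hal), (40, Ned), (5, Cal)} (2 duplicate(s) eliminated).
Selection mname ≠ Hal: {(20, Cal), (32, Ned), (34, Ned), (40, Ned), (5, Cal)}
π_{mname, bid} gives {(Cal, 20), (Cal, 5), (Ned, 32), (Ned, 34), (Ned, 40)}.

{(Cal, 20), (Cal, 5), (Ned, 32), (Ned, 34), (Ned, 40)}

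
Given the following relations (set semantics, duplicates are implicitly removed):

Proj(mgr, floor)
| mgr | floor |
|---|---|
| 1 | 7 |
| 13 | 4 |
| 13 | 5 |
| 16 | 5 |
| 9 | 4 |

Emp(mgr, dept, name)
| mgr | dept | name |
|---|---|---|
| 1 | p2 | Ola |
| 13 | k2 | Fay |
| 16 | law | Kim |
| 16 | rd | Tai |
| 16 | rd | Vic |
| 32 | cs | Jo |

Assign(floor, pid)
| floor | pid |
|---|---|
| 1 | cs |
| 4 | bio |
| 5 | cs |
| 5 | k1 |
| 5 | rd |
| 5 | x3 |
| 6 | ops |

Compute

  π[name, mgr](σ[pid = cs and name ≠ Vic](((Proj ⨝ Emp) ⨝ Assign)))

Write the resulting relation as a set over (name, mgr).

Joining Proj and Emp on mgr yields {(1, 7, p2, Ola), (13, 4, k2, Fay), (13, 5, k2, Fay), (16, 5, law, Kim), (16, 5, rd, Tai), (16, 5, rd, Vic)}.
Joining (Proj ⨝ Emp) and Assign on floor yields {(13, 4, k2, Fay, bio), (13, 5, k2, Fay, cs), (13, 5, k2, Fay, k1), (13, 5, k2, Fay, rd), (13, 5, k2, Fay, x3), (16, 5, law, Kim, cs), (16, 5, law, Kim, k1), (16, 5, law, Kim, rd), (16, 5, law, Kim, x3), (16, 5, rd, Tai, cs), (16, 5, rd, Tai, k1), (16, 5, rd, Tai, rd), (16, 5, rd, Tai, x3), (16, 5, rd, Vic, cs), (16, 5, rd, Vic, k1), (16, 5, rd, Vic, rd), (16, 5, rd, Vic, x3)}.
Selection pid = cs and name ≠ Vic: {(13, 5, k2, Fay, cs), (16, 5, law, Kim, cs), (16, 5, rd, Tai, cs)}
π[name, mgr]: project onto (name, mgr) → {(Fay, 13), (Kim, 16), (Tai, 16)}

{(Fay, 13), (Kim, 16), (Tai, 16)}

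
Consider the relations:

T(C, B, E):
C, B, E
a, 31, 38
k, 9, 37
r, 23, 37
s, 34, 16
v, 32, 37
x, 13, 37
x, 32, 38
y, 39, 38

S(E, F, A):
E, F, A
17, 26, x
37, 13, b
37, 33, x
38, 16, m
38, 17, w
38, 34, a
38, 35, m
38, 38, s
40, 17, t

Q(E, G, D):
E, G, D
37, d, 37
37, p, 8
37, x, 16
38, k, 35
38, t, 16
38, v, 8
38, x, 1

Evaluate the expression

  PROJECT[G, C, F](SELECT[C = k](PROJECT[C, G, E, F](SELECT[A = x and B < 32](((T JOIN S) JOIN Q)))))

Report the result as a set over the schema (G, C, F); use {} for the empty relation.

{(d, k, 33), (p, k, 33), (x, k, 33)}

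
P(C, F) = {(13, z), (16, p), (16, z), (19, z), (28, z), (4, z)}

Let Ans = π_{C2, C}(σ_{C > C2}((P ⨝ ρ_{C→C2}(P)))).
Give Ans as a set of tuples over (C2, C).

{(13, 16), (13, 19), (13, 28), (16, 19), (16, 28), (19, 28), (4, 13), (4, 16), (4, 19), (4, 28)}

ρ[C→C2]: schema becomes (C2, F); tuples unchanged.
P ⋈ ρ_{C→C2}(P) (natural join on F): {(13, z, 13), (13, z, 16), (13, z, 19), (13, z, 28), (13, z, 4), (16, p, 16), (16, z, 13), (16, z, 16), (16, z, 19), (16, z, 28), (16, z, 4), (19, z, 13), (19, z, 16), (19, z, 19), (19, z, 28), (19, z, 4), (28, z, 13), (28, z, 16), (28, z, 19), (28, z, 28), (28, z, 4), (4, z, 13), (4, z, 16), (4, z, 19), (4, z, 28), (4, z, 4)}
σ[C > C2]: keep tuples satisfying C > C2 → {(13, z, 4), (16, z, 13), (16, z, 4), (19, z, 13), (19, z, 16), (19, z, 4), (28, z, 13), (28, z, 16), (28, z, 19), (28, z, 4)}
π[C2, C]: project onto (C2, C) → {(13, 16), (13, 19), (13, 28), (16, 19), (16, 28), (19, 28), (4, 13), (4, 16), (4, 19), (4, 28)}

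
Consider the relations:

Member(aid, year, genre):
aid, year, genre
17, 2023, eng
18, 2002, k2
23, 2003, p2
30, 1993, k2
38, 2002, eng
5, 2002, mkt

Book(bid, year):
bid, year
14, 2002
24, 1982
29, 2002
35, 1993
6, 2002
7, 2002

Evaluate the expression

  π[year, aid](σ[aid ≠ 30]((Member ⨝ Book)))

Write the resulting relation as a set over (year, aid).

Member ⋈ Book (natural join on year): {(18, 2002, k2, 14), (18, 2002, k2, 29), (18, 2002, k2, 6), (18, 2002, k2, 7), (30, 1993, k2, 35), (38, 2002, eng, 14), (38, 2002, eng, 29), (38, 2002, eng, 6), (38, 2002, eng, 7), (5, 2002, mkt, 14), (5, 2002, mkt, 29), (5, 2002, mkt, 6), (5, 2002, mkt, 7)}
Selection aid ≠ 30: {(18, 2002, k2, 14), (18, 2002, k2, 29), (18, 2002, k2, 6), (18, 2002, k2, 7), (38, 2002, eng, 14), (38, 2002, eng, 29), (38, 2002, eng, 6), (38, 2002, eng, 7), (5, 2002, mkt, 14), (5, 2002, mkt, 29), (5, 2002, mkt, 6), (5, 2002, mkt, 7)}
Projecting to year, aid (9 duplicate(s) eliminated): {(2002, 18), (2002, 38), (2002, 5)}

{(2002, 18), (2002, 38), (2002, 5)}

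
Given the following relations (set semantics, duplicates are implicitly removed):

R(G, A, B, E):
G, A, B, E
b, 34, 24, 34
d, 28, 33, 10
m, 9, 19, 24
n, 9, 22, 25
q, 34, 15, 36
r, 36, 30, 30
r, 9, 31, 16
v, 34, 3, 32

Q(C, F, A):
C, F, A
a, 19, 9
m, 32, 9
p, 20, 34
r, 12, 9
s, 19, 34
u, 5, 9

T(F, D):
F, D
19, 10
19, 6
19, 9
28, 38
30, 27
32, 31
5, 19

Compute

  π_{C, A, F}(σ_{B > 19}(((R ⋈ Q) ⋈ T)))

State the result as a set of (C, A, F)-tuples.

{(a, 9, 19), (m, 9, 32), (s, 34, 19), (u, 9, 5)}

R ⋈ Q (natural join on A): {(b, 34, 24, 34, p, 20), (b, 34, 24, 34, s, 19), (m, 9, 19, 24, a, 19), (m, 9, 19, 24, m, 32), (m, 9, 19, 24, r, 12), (m, 9, 19, 24, u, 5), (n, 9, 22, 25, a, 19), (n, 9, 22, 25, m, 32), (n, 9, 22, 25, r, 12), (n, 9, 22, 25, u, 5), (q, 34, 15, 36, p, 20), (q, 34, 15, 36, s, 19), (r, 9, 31, 16, a, 19), (r, 9, 31, 16, m, 32), (r, 9, 31, 16, r, 12), (r, 9, 31, 16, u, 5), (v, 34, 3, 32, p, 20), (v, 34, 3, 32, s, 19)}
(R ⋈ Q) ⋈ T (natural join on F): {(b, 34, 24, 34, s, 19, 10), (b, 34, 24, 34, s, 19, 6), (b, 34, 24, 34, s, 19, 9), (m, 9, 19, 24, a, 19, 10), (m, 9, 19, 24, a, 19, 6), (m, 9, 19, 24, a, 19, 9), (m, 9, 19, 24, m, 32, 31), (m, 9, 19, 24, u, 5, 19), (n, 9, 22, 25, a, 19, 10), (n, 9, 22, 25, a, 19, 6), (n, 9, 22, 25, a, 19, 9), (n, 9, 22, 25, m, 32, 31), (n, 9, 22, 25, u, 5, 19), (q, 34, 15, 36, s, 19, 10), (q, 34, 15, 36, s, 19, 6), (q, 34, 15, 36, s, 19, 9), (r, 9, 31, 16, a, 19, 10), (r, 9, 31, 16, a, 19, 6), (r, 9, 31, 16, a, 19, 9), (r, 9, 31, 16, m, 32, 31), (r, 9, 31, 16, u, 5, 19), (v, 34, 3, 32, s, 19, 10), (v, 34, 3, 32, s, 19, 6), (v, 34, 3, 32, s, 19, 9)}
σ[B > 19]: keep tuples satisfying B > 19 → {(b, 34, 24, 34, s, 19, 10), (b, 34, 24, 34, s, 19, 6), (b, 34, 24, 34, s, 19, 9), (n, 9, 22, 25, a, 19, 10), (n, 9, 22, 25, a, 19, 6), (n, 9, 22, 25, a, 19, 9), (n, 9, 22, 25, m, 32, 31), (n, 9, 22, 25, u, 5, 19), (r, 9, 31, 16, a, 19, 10), (r, 9, 31, 16, a, 19, 6), (r, 9, 31, 16, a, 19, 9), (r, 9, 31, 16, m, 32, 31), (r, 9, 31, 16, u, 5, 19)}
Projecting to C, A, F (9 duplicate(s) eliminated): {(a, 9, 19), (m, 9, 32), (s, 34, 19), (u, 9, 5)}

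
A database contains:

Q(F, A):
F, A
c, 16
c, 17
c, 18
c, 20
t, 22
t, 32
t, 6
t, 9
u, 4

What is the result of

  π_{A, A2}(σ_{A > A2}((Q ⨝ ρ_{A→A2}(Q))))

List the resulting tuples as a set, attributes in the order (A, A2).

{(17, 16), (18, 16), (18, 17), (20, 16), (20, 17), (20, 18), (22, 6), (22, 9), (32, 22), (32, 6), (32, 9), (9, 6)}

ρ[A→A2]: schema becomes (F, A2); tuples unchanged.
Natural join on F: {(c, 16, 16), (c, 16, 17), (c, 16, 18), (c, 16, 20), (c, 17, 16), (c, 17, 17), (c, 17, 18), (c, 17, 20), (c, 18, 16), (c, 18, 17), (c, 18, 18), (c, 18, 20), (c, 20, 16), (c, 20, 17), (c, 20, 18), (c, 20, 20), (t, 22, 22), (t, 22, 32), (t, 22, 6), (t, 22, 9), (t, 32, 22), (t, 32, 32), (t, 32, 6), (t, 32, 9), (t, 6, 22), (t, 6, 32), (t, 6, 6), (t, 6, 9), (t, 9, 22), (t, 9, 32), (t, 9, 6), (t, 9, 9), (u, 4, 4)}
Apply σ_{A > A2}; surviving tuples: {(c, 17, 16), (c, 18, 16), (c, 18, 17), (c, 20, 16), (c, 20, 17), (c, 20, 18), (t, 22, 6), (t, 22, 9), (t, 32, 22), (t, 32, 6), (t, 32, 9), (t, 9, 6)}
Projecting to A, A2: {(17, 16), (18, 16), (18, 17), (20, 16), (20, 17), (20, 18), (22, 6), (22, 9), (32, 22), (32, 6), (32, 9), (9, 6)}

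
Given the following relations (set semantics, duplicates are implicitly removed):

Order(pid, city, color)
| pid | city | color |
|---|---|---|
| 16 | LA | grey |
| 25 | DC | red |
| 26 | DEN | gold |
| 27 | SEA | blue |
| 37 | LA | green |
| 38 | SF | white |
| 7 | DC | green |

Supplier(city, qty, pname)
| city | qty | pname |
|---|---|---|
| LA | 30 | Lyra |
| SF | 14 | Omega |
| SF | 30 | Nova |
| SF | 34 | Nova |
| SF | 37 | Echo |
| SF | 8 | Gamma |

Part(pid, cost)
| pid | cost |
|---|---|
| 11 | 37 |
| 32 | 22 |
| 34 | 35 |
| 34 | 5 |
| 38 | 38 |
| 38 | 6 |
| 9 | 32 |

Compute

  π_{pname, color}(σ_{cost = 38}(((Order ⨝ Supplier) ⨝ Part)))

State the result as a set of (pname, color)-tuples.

Joining Order and Supplier on city yields {(16, LA, grey, 30, Lyra), (37, LA, green, 30, Lyra), (38, SF, white, 14, Omega), (38, SF, white, 30, Nova), (38, SF, white, 34, Nova), (38, SF, white, 37, Echo), (38, SF, white, 8, Gamma)}.
Joining (Order ⨝ Supplier) and Part on pid yields {(38, SF, white, 14, Omega, 38), (38, SF, white, 14, Omega, 6), (38, SF, white, 30, Nova, 38), (38, SF, white, 30, Nova, 6), (38, SF, white, 34, Nova, 38), (38, SF, white, 34, Nova, 6), (38, SF, white, 37, Echo, 38), (38, SF, white, 37, Echo, 6), (38, SF, white, 8, Gamma, 38), (38, SF, white, 8, Gamma, 6)}.
Apply σ_{cost = 38}; surviving tuples: {(38, SF, white, 14, Omega, 38), (38, SF, white, 30, Nova, 38), (38, SF, white, 34, Nova, 38), (38, SF, white, 37, Echo, 38), (38, SF, white, 8, Gamma, 38)}
π_{pname, color} gives {(Echo, white), (Gamma, white), (Nova, white), (Omega, white)} (1 duplicate(s) eliminated).

{(Echo, white), (Gamma, white), (Nova, white), (Omega, white)}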